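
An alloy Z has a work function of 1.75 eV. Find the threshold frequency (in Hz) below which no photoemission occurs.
4.2315e+14 Hz

The threshold frequency is when the photon energy equals the work function:
hf₀ = φ

Solving for f₀:
f₀ = φ/h = (1.75 eV × 1.602×10⁻¹⁹ J/eV) / (6.626×10⁻³⁴ J·s)
f₀ = 4.2315e+14 Hz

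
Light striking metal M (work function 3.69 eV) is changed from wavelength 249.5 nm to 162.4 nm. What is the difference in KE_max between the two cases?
2.6652 eV

Using Einstein's equation: KE_max = hc/λ - φ

For λ₁ = 249.5 nm:
KE₁ = hc/λ₁ - φ = 4.9693 - 3.69 = 1.2793 eV

For λ₂ = 162.4 nm:
KE₂ = hc/λ₂ - φ = 7.6345 - 3.69 = 3.9445 eV

Change in KE:
ΔKE = KE₂ - KE₁ = 3.9445 - 1.2793 = 2.6652 eV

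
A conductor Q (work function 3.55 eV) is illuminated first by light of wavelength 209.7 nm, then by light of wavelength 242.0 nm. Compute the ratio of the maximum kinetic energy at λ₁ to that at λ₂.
1.5016

Using Einstein's equation: KE_max = hc/λ - φ

For λ₁ = 209.7 nm:
E₁ = hc/λ₁ = 5.9125 eV
KE₁ = E₁ - φ = 5.9125 - 3.55 = 2.3625 eV

For λ₂ = 242.0 nm:
E₂ = hc/λ₂ = 5.1233 eV
KE₂ = E₂ - φ = 5.1233 - 3.55 = 1.5733 eV

Ratio: KE₁/KE₂ = 2.3625/1.5733 = 1.5016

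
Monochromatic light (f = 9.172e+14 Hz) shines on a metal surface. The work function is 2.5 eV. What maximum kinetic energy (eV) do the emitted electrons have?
1.2932 eV

Using Einstein's photoelectric equation: KE_max = hf - φ

First, calculate the photon energy:
E_photon = hf = (6.626×10⁻³⁴ J·s)(9.172e+14 Hz)
E_photon = 3.7932 eV

Then, the maximum kinetic energy:
KE_max = E_photon - φ = 3.7932 eV - 2.5 eV = 1.2932 eV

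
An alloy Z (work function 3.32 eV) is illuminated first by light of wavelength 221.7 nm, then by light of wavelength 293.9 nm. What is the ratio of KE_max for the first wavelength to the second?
2.5289

Using Einstein's equation: KE_max = hc/λ - φ

For λ₁ = 221.7 nm:
E₁ = hc/λ₁ = 5.5924 eV
KE₁ = E₁ - φ = 5.5924 - 3.32 = 2.2724 eV

For λ₂ = 293.9 nm:
E₂ = hc/λ₂ = 4.2186 eV
KE₂ = E₂ - φ = 4.2186 - 3.32 = 0.8986 eV

Ratio: KE₁/KE₂ = 2.2724/0.8986 = 2.5289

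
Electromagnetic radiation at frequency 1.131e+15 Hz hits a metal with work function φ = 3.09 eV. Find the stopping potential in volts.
1.5874 V

The stopping potential V_s satisfies: eV_s = KE_max

First, find KE_max using Einstein's equation:
E_photon = hf = (6.626×10⁻³⁴ J·s)(1.131e+15 Hz) = 4.6774 eV
KE_max = E_photon - φ = 4.6774 - 3.09 = 1.5874 eV

Since eV_s = KE_max:
V_s = KE_max/e = 1.5874 V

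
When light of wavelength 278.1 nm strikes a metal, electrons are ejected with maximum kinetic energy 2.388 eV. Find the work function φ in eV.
2.07 eV

From Einstein's photoelectric equation: KE_max = hf - φ = hc/λ - φ

Rearranging for φ:
φ = hc/λ - KE_max

Calculate photon energy:
E_photon = hc/λ = 4.4583 eV

Therefore:
φ = 4.4583 - 2.388 = 2.07 eV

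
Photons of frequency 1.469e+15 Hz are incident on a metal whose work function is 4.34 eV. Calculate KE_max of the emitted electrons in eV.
1.7353 eV

Using Einstein's photoelectric equation: KE_max = hf - φ

First, calculate the photon energy:
E_photon = hf = (6.626×10⁻³⁴ J·s)(1.469e+15 Hz)
E_photon = 6.0753 eV

Then, the maximum kinetic energy:
KE_max = E_photon - φ = 6.0753 eV - 4.34 eV = 1.7353 eV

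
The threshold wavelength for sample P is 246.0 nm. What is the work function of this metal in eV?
5.04 eV

At the threshold wavelength, photon energy equals work function:
φ = hc/λ₀

Calculating:
φ = (6.626×10⁻³⁴ J·s)(3×10⁸ m/s) / (246.0×10⁻⁹ m)
φ = 5.04 eV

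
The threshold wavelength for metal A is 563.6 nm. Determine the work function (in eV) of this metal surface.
2.20 eV

At the threshold wavelength, photon energy equals work function:
φ = hc/λ₀

Calculating:
φ = (6.626×10⁻³⁴ J·s)(3×10⁸ m/s) / (563.6×10⁻⁹ m)
φ = 2.20 eV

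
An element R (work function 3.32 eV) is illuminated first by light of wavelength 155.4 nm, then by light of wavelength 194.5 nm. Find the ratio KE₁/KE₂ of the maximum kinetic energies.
1.5251

Using Einstein's equation: KE_max = hc/λ - φ

For λ₁ = 155.4 nm:
E₁ = hc/λ₁ = 7.9784 eV
KE₁ = E₁ - φ = 7.9784 - 3.32 = 4.6584 eV

For λ₂ = 194.5 nm:
E₂ = hc/λ₂ = 6.3745 eV
KE₂ = E₂ - φ = 6.3745 - 3.32 = 3.0545 eV

Ratio: KE₁/KE₂ = 4.6584/3.0545 = 1.5251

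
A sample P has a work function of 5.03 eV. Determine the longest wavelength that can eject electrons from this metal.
246.49 nm

The threshold wavelength is when the photon energy equals the work function:
hc/λ₀ = φ

Solving for λ₀:
λ₀ = hc/φ = (6.626×10⁻³⁴ J·s)(3×10⁸ m/s) / (5.03 eV × 1.602×10⁻¹⁹ J/eV)
λ₀ = 246.49 nm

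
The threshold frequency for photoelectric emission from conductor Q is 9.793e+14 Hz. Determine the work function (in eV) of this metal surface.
4.05 eV

At the threshold frequency, photon energy equals work function:
φ = hf₀

Calculating:
φ = (6.626×10⁻³⁴ J·s)(9.793e+14 Hz)
φ = 4.05 eV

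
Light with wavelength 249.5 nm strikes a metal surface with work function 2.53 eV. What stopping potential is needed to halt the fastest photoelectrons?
2.4393 V

The stopping potential V_s satisfies: eV_s = KE_max

First, find KE_max using Einstein's equation:
E_photon = hc/λ = 4.9693 eV
KE_max = E_photon - φ = 4.9693 - 2.53 = 2.4393 eV

Since eV_s = KE_max:
V_s = KE_max/e = 2.4393 V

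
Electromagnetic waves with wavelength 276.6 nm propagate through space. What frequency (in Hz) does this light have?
1.0838e+15 Hz

Using the wave equation: c = fλ

Solving for frequency:
f = c/λ = (3×10⁸ m/s) / (276.6×10⁻⁹ m)
f = 1.0838e+15 Hz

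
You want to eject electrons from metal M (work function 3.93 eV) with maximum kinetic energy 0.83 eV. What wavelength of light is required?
260.47 nm

From Einstein's equation: KE_max = hc/λ - φ

Rearranging for λ:
hc/λ = KE_max + φ
λ = hc/(KE_max + φ)

Required photon energy:
E_photon = KE_max + φ = 0.83 + 3.93 = 4.76 eV

Required wavelength:
λ = hc/E_photon = (6.626×10⁻³⁴)(3×10⁸) / (4.76 × 1.602×10⁻¹⁹)
λ = 260.47 nm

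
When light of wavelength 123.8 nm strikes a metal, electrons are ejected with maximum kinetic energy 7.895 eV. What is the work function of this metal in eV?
2.12 eV

From Einstein's photoelectric equation: KE_max = hf - φ = hc/λ - φ

Rearranging for φ:
φ = hc/λ - KE_max

Calculate photon energy:
E_photon = hc/λ = 10.0149 eV

Therefore:
φ = 10.0149 - 7.895 = 2.12 eV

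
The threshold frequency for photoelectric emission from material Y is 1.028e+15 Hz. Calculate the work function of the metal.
4.25 eV

At the threshold frequency, photon energy equals work function:
φ = hf₀

Calculating:
φ = (6.626×10⁻³⁴ J·s)(1.028e+15 Hz)
φ = 4.25 eV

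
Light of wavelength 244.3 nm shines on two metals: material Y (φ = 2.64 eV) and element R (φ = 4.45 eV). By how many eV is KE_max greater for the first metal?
1.8100 eV

Using KE_max = hc/λ - φ for each metal:

Photon energy: E = hc/λ = 5.0751 eV

For material Y (φ₁ = 2.64 eV):
KE₁ = E - φ₁ = 5.0751 - 2.64 = 2.4351 eV

For element R (φ₂ = 4.45 eV):
KE₂ = E - φ₂ = 5.0751 - 4.45 = 0.6251 eV

Difference:
ΔKE = KE₁ - KE₂ = 2.4351 - 0.6251 = 1.8100 eV

Note: The difference equals the difference in work functions: 4.45 - 2.64 = 1.81 eV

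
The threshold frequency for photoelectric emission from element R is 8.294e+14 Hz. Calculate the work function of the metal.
3.43 eV

At the threshold frequency, photon energy equals work function:
φ = hf₀

Calculating:
φ = (6.626×10⁻³⁴ J·s)(8.294e+14 Hz)
φ = 3.43 eV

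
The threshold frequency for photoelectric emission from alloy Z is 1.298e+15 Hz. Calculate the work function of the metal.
5.37 eV

At the threshold frequency, photon energy equals work function:
φ = hf₀

Calculating:
φ = (6.626×10⁻³⁴ J·s)(1.298e+15 Hz)
φ = 5.37 eV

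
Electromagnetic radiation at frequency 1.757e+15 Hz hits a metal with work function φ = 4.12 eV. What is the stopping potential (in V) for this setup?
3.1464 V

The stopping potential V_s satisfies: eV_s = KE_max

First, find KE_max using Einstein's equation:
E_photon = hf = (6.626×10⁻³⁴ J·s)(1.757e+15 Hz) = 7.2664 eV
KE_max = E_photon - φ = 7.2664 - 4.12 = 3.1464 eV

Since eV_s = KE_max:
V_s = KE_max/e = 3.1464 V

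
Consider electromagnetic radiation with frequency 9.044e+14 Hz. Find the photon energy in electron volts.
3.7403 eV

Using E = hf:

E = hf = (6.626×10⁻³⁴ J·s)(9.044e+14 Hz)
E = 3.7403 eV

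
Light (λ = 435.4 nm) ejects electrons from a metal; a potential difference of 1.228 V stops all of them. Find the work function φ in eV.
1.62 eV

The stopping potential gives the maximum kinetic energy: KE_max = eV_s = 1.228 eV

From Einstein's photoelectric equation: KE_max = hc/λ - φ
Rearranging: φ = hc/λ - KE_max

Calculate photon energy:
E_photon = hc/λ = (6.626×10⁻³⁴ J·s)(3×10⁸ m/s) / (435.4×10⁻⁹ m) = 2.8476 eV

Therefore:
φ = 2.8476 - 1.228 = 1.62 eV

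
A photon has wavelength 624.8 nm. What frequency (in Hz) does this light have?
4.7982e+14 Hz

Using the wave equation: c = fλ

Solving for frequency:
f = c/λ = (3×10⁸ m/s) / (624.8×10⁻⁹ m)
f = 4.7982e+14 Hz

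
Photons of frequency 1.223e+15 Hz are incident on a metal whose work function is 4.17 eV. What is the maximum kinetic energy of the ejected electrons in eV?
0.8879 eV

Using Einstein's photoelectric equation: KE_max = hf - φ

First, calculate the photon energy:
E_photon = hf = (6.626×10⁻³⁴ J·s)(1.223e+15 Hz)
E_photon = 5.0579 eV

Then, the maximum kinetic energy:
KE_max = E_photon - φ = 5.0579 eV - 4.17 eV = 0.8879 eV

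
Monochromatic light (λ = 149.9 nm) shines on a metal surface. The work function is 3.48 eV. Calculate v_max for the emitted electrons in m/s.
1.2982e+06 m/s

First, find the maximum kinetic energy:
E_photon = hc/λ = 8.2711 eV
KE_max = E_photon - φ = 8.2711 - 3.48 = 4.7911 eV

Convert to Joules: KE_max = 4.7911 × 1.602×10⁻¹⁹ J = 7.6762e-19 J

Then use KE = ½mv² to find velocity:
v = √(2·KE/m) = √(2 × 7.6762e-19 J / 9.109e-31 kg)
v = 1.2982e+06 m/s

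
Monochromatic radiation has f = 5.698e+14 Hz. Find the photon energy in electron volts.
2.3565 eV

Using E = hf:

E = hf = (6.626×10⁻³⁴ J·s)(5.698e+14 Hz)
E = 2.3565 eV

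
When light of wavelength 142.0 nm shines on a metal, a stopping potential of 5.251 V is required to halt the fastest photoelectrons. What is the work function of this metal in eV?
3.48 eV

The stopping potential gives the maximum kinetic energy: KE_max = eV_s = 5.251 eV

From Einstein's photoelectric equation: KE_max = hc/λ - φ
Rearranging: φ = hc/λ - KE_max

Calculate photon energy:
E_photon = hc/λ = (6.626×10⁻³⁴ J·s)(3×10⁸ m/s) / (142.0×10⁻⁹ m) = 8.7313 eV

Therefore:
φ = 8.7313 - 5.251 = 3.48 eV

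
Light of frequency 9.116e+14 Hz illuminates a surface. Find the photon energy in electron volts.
3.7701 eV

Using E = hf:

E = hf = (6.626×10⁻³⁴ J·s)(9.116e+14 Hz)
E = 3.7701 eV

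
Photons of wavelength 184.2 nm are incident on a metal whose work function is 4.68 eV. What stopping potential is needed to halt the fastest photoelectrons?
2.0510 V

The stopping potential V_s satisfies: eV_s = KE_max

First, find KE_max using Einstein's equation:
E_photon = hc/λ = 6.7310 eV
KE_max = E_photon - φ = 6.7310 - 4.68 = 2.0510 eV

Since eV_s = KE_max:
V_s = KE_max/e = 2.0510 V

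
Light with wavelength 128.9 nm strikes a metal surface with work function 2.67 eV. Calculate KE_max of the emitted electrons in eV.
6.9486 eV

Using Einstein's photoelectric equation: KE_max = hf - φ = hc/λ - φ

First, calculate the photon energy:
E_photon = hc/λ = (6.626×10⁻³⁴ J·s)(3×10⁸ m/s) / (128.9×10⁻⁹ m)
E_photon = 9.6186 eV

Then, the maximum kinetic energy:
KE_max = E_photon - φ = 9.6186 eV - 2.67 eV = 6.9486 eV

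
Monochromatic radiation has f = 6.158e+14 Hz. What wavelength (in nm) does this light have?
486.83 nm

Using the wave equation: c = fλ

Solving for wavelength:
λ = c/f = (3×10⁸ m/s) / (6.158e+14 Hz)
λ = 486.83 nm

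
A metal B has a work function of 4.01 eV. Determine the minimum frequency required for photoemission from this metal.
9.6961e+14 Hz

The threshold frequency is when the photon energy equals the work function:
hf₀ = φ

Solving for f₀:
f₀ = φ/h = (4.01 eV × 1.602×10⁻¹⁹ J/eV) / (6.626×10⁻³⁴ J·s)
f₀ = 9.6961e+14 Hz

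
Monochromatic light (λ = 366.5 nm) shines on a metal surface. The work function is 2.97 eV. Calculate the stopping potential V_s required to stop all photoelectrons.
0.4129 V

The stopping potential V_s satisfies: eV_s = KE_max

First, find KE_max using Einstein's equation:
E_photon = hc/λ = 3.3829 eV
KE_max = E_photon - φ = 3.3829 - 2.97 = 0.4129 eV

Since eV_s = KE_max:
V_s = KE_max/e = 0.4129 V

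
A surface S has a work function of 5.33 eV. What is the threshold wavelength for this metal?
232.62 nm

The threshold wavelength is when the photon energy equals the work function:
hc/λ₀ = φ

Solving for λ₀:
λ₀ = hc/φ = (6.626×10⁻³⁴ J·s)(3×10⁸ m/s) / (5.33 eV × 1.602×10⁻¹⁹ J/eV)
λ₀ = 232.62 nm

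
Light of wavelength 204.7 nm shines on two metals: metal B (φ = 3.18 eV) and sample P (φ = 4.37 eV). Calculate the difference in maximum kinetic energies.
1.1900 eV

Using KE_max = hc/λ - φ for each metal:

Photon energy: E = hc/λ = 6.0569 eV

For metal B (φ₁ = 3.18 eV):
KE₁ = E - φ₁ = 6.0569 - 3.18 = 2.8769 eV

For sample P (φ₂ = 4.37 eV):
KE₂ = E - φ₂ = 6.0569 - 4.37 = 1.6869 eV

Difference:
ΔKE = KE₁ - KE₂ = 2.8769 - 1.6869 = 1.1900 eV

Note: The difference equals the difference in work functions: 4.37 - 3.18 = 1.19 eV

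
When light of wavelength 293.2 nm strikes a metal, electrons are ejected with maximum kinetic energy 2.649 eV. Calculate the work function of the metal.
1.58 eV

From Einstein's photoelectric equation: KE_max = hf - φ = hc/λ - φ

Rearranging for φ:
φ = hc/λ - KE_max

Calculate photon energy:
E_photon = hc/λ = 4.2287 eV

Therefore:
φ = 4.2287 - 2.649 = 1.58 eV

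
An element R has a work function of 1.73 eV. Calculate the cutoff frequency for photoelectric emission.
4.1831e+14 Hz

The threshold frequency is when the photon energy equals the work function:
hf₀ = φ

Solving for f₀:
f₀ = φ/h = (1.73 eV × 1.602×10⁻¹⁹ J/eV) / (6.626×10⁻³⁴ J·s)
f₀ = 4.1831e+14 Hz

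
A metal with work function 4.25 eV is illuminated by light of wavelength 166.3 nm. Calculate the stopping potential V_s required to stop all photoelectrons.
3.2055 V

The stopping potential V_s satisfies: eV_s = KE_max

First, find KE_max using Einstein's equation:
E_photon = hc/λ = 7.4555 eV
KE_max = E_photon - φ = 7.4555 - 4.25 = 3.2055 eV

Since eV_s = KE_max:
V_s = KE_max/e = 3.2055 V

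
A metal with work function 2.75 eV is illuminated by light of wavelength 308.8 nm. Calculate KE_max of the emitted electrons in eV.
1.2650 eV

Using Einstein's photoelectric equation: KE_max = hf - φ = hc/λ - φ

First, calculate the photon energy:
E_photon = hc/λ = (6.626×10⁻³⁴ J·s)(3×10⁸ m/s) / (308.8×10⁻⁹ m)
E_photon = 4.0150 eV

Then, the maximum kinetic energy:
KE_max = E_photon - φ = 4.0150 eV - 2.75 eV = 1.2650 eV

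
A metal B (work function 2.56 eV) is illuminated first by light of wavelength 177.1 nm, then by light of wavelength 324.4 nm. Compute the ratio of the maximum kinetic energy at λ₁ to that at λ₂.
3.5190

Using Einstein's equation: KE_max = hc/λ - φ

For λ₁ = 177.1 nm:
E₁ = hc/λ₁ = 7.0008 eV
KE₁ = E₁ - φ = 7.0008 - 2.56 = 4.4408 eV

For λ₂ = 324.4 nm:
E₂ = hc/λ₂ = 3.8220 eV
KE₂ = E₂ - φ = 3.8220 - 2.56 = 1.2620 eV

Ratio: KE₁/KE₂ = 4.4408/1.2620 = 3.5190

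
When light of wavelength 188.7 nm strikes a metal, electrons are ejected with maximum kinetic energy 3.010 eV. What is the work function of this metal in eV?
3.56 eV

From Einstein's photoelectric equation: KE_max = hf - φ = hc/λ - φ

Rearranging for φ:
φ = hc/λ - KE_max

Calculate photon energy:
E_photon = hc/λ = 6.5704 eV

Therefore:
φ = 6.5704 - 3.010 = 3.56 eV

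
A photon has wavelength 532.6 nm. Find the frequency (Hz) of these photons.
5.6288e+14 Hz

Using the wave equation: c = fλ

Solving for frequency:
f = c/λ = (3×10⁸ m/s) / (532.6×10⁻⁹ m)
f = 5.6288e+14 Hz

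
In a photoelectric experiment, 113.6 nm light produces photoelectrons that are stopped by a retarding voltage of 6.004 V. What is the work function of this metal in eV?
4.91 eV

The stopping potential gives the maximum kinetic energy: KE_max = eV_s = 6.004 eV

From Einstein's photoelectric equation: KE_max = hc/λ - φ
Rearranging: φ = hc/λ - KE_max

Calculate photon energy:
E_photon = hc/λ = (6.626×10⁻³⁴ J·s)(3×10⁸ m/s) / (113.6×10⁻⁹ m) = 10.9141 eV

Therefore:
φ = 10.9141 - 6.004 = 4.91 eV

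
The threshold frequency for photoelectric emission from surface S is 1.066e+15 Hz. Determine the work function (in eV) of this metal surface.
4.41 eV

At the threshold frequency, photon energy equals work function:
φ = hf₀

Calculating:
φ = (6.626×10⁻³⁴ J·s)(1.066e+15 Hz)
φ = 4.41 eV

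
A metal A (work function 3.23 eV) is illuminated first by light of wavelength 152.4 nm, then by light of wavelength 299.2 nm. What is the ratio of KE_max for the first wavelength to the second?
5.3678

Using Einstein's equation: KE_max = hc/λ - φ

For λ₁ = 152.4 nm:
E₁ = hc/λ₁ = 8.1354 eV
KE₁ = E₁ - φ = 8.1354 - 3.23 = 4.9054 eV

For λ₂ = 299.2 nm:
E₂ = hc/λ₂ = 4.1439 eV
KE₂ = E₂ - φ = 4.1439 - 3.23 = 0.9139 eV

Ratio: KE₁/KE₂ = 4.9054/0.9139 = 5.3678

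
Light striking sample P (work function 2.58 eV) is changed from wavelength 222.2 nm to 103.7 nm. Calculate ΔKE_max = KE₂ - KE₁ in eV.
6.3762 eV

Using Einstein's equation: KE_max = hc/λ - φ

For λ₁ = 222.2 nm:
KE₁ = hc/λ₁ - φ = 5.5798 - 2.58 = 2.9998 eV

For λ₂ = 103.7 nm:
KE₂ = hc/λ₂ - φ = 11.9560 - 2.58 = 9.3760 eV

Change in KE:
ΔKE = KE₂ - KE₁ = 9.3760 - 2.9998 = 6.3762 eV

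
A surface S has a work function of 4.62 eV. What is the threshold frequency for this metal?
1.1171e+15 Hz

The threshold frequency is when the photon energy equals the work function:
hf₀ = φ

Solving for f₀:
f₀ = φ/h = (4.62 eV × 1.602×10⁻¹⁹ J/eV) / (6.626×10⁻³⁴ J·s)
f₀ = 1.1171e+15 Hz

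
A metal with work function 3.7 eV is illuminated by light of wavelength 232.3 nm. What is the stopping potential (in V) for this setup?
1.6372 V

The stopping potential V_s satisfies: eV_s = KE_max

First, find KE_max using Einstein's equation:
E_photon = hc/λ = 5.3372 eV
KE_max = E_photon - φ = 5.3372 - 3.7 = 1.6372 eV

Since eV_s = KE_max:
V_s = KE_max/e = 1.6372 V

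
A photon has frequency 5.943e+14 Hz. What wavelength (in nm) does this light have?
504.45 nm

Using the wave equation: c = fλ

Solving for wavelength:
λ = c/f = (3×10⁸ m/s) / (5.943e+14 Hz)
λ = 504.45 nm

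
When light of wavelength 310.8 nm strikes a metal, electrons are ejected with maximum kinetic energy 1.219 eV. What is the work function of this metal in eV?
2.77 eV

From Einstein's photoelectric equation: KE_max = hf - φ = hc/λ - φ

Rearranging for φ:
φ = hc/λ - KE_max

Calculate photon energy:
E_photon = hc/λ = 3.9892 eV

Therefore:
φ = 3.9892 - 1.219 = 2.77 eV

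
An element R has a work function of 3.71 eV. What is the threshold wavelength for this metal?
334.19 nm

The threshold wavelength is when the photon energy equals the work function:
hc/λ₀ = φ

Solving for λ₀:
λ₀ = hc/φ = (6.626×10⁻³⁴ J·s)(3×10⁸ m/s) / (3.71 eV × 1.602×10⁻¹⁹ J/eV)
λ₀ = 334.19 nm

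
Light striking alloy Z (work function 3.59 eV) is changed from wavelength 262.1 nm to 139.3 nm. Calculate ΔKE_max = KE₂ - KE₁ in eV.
4.1701 eV

Using Einstein's equation: KE_max = hc/λ - φ

For λ₁ = 262.1 nm:
KE₁ = hc/λ₁ - φ = 4.7304 - 3.59 = 1.1404 eV

For λ₂ = 139.3 nm:
KE₂ = hc/λ₂ - φ = 8.9005 - 3.59 = 5.3105 eV

Change in KE:
ΔKE = KE₂ - KE₁ = 5.3105 - 1.1404 = 4.1701 eV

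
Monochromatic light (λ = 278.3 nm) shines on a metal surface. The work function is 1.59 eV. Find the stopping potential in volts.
2.8651 V

The stopping potential V_s satisfies: eV_s = KE_max

First, find KE_max using Einstein's equation:
E_photon = hc/λ = 4.4551 eV
KE_max = E_photon - φ = 4.4551 - 1.59 = 2.8651 eV

Since eV_s = KE_max:
V_s = KE_max/e = 2.8651 V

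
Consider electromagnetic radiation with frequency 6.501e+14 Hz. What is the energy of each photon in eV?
2.6886 eV

Using E = hf:

E = hf = (6.626×10⁻³⁴ J·s)(6.501e+14 Hz)
E = 2.6886 eV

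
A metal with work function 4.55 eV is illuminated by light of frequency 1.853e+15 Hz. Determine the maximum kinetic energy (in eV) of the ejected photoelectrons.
3.1134 eV

Using Einstein's photoelectric equation: KE_max = hf - φ

First, calculate the photon energy:
E_photon = hf = (6.626×10⁻³⁴ J·s)(1.853e+15 Hz)
E_photon = 7.6634 eV

Then, the maximum kinetic energy:
KE_max = E_photon - φ = 7.6634 eV - 4.55 eV = 3.1134 eV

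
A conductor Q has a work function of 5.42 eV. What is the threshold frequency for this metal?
1.3106e+15 Hz

The threshold frequency is when the photon energy equals the work function:
hf₀ = φ

Solving for f₀:
f₀ = φ/h = (5.42 eV × 1.602×10⁻¹⁹ J/eV) / (6.626×10⁻³⁴ J·s)
f₀ = 1.3106e+15 Hz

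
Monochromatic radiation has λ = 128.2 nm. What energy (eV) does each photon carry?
9.6712 eV

Using E = hf = hc/λ:

E = hc/λ = (6.626×10⁻³⁴ J·s)(3×10⁸ m/s) / (128.2×10⁻⁹ m)
E = 9.6712 eV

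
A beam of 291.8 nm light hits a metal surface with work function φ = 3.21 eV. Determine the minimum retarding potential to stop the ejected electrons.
1.0389 V

The stopping potential V_s satisfies: eV_s = KE_max

First, find KE_max using Einstein's equation:
E_photon = hc/λ = 4.2489 eV
KE_max = E_photon - φ = 4.2489 - 3.21 = 1.0389 eV

Since eV_s = KE_max:
V_s = KE_max/e = 1.0389 V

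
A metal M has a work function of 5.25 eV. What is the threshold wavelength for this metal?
236.16 nm

The threshold wavelength is when the photon energy equals the work function:
hc/λ₀ = φ

Solving for λ₀:
λ₀ = hc/φ = (6.626×10⁻³⁴ J·s)(3×10⁸ m/s) / (5.25 eV × 1.602×10⁻¹⁹ J/eV)
λ₀ = 236.16 nm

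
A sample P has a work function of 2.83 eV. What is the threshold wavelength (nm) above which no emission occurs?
438.11 nm

The threshold wavelength is when the photon energy equals the work function:
hc/λ₀ = φ

Solving for λ₀:
λ₀ = hc/φ = (6.626×10⁻³⁴ J·s)(3×10⁸ m/s) / (2.83 eV × 1.602×10⁻¹⁹ J/eV)
λ₀ = 438.11 nm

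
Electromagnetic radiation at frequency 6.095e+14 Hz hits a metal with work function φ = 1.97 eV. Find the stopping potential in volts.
0.5507 V

The stopping potential V_s satisfies: eV_s = KE_max

First, find KE_max using Einstein's equation:
E_photon = hf = (6.626×10⁻³⁴ J·s)(6.095e+14 Hz) = 2.5207 eV
KE_max = E_photon - φ = 2.5207 - 1.97 = 0.5507 eV

Since eV_s = KE_max:
V_s = KE_max/e = 0.5507 V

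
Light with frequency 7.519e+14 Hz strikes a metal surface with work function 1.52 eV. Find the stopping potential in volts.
1.5896 V

The stopping potential V_s satisfies: eV_s = KE_max

First, find KE_max using Einstein's equation:
E_photon = hf = (6.626×10⁻³⁴ J·s)(7.519e+14 Hz) = 3.1096 eV
KE_max = E_photon - φ = 3.1096 - 1.52 = 1.5896 eV

Since eV_s = KE_max:
V_s = KE_max/e = 1.5896 V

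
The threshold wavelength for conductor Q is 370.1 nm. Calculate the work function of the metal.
3.35 eV

At the threshold wavelength, photon energy equals work function:
φ = hc/λ₀

Calculating:
φ = (6.626×10⁻³⁴ J·s)(3×10⁸ m/s) / (370.1×10⁻⁹ m)
φ = 3.35 eV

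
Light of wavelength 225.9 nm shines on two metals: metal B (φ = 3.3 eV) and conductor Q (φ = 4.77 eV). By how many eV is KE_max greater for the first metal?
1.4700 eV

Using KE_max = hc/λ - φ for each metal:

Photon energy: E = hc/λ = 5.4885 eV

For metal B (φ₁ = 3.3 eV):
KE₁ = E - φ₁ = 5.4885 - 3.3 = 2.1885 eV

For conductor Q (φ₂ = 4.77 eV):
KE₂ = E - φ₂ = 5.4885 - 4.77 = 0.7185 eV

Difference:
ΔKE = KE₁ - KE₂ = 2.1885 - 0.7185 = 1.4700 eV

Note: The difference equals the difference in work functions: 4.77 - 3.3 = 1.47 eV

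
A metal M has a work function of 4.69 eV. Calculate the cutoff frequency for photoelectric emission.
1.1340e+15 Hz

The threshold frequency is when the photon energy equals the work function:
hf₀ = φ

Solving for f₀:
f₀ = φ/h = (4.69 eV × 1.602×10⁻¹⁹ J/eV) / (6.626×10⁻³⁴ J·s)
f₀ = 1.1340e+15 Hz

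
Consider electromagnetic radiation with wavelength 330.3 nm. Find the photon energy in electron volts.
3.7537 eV

Using E = hf = hc/λ:

E = hc/λ = (6.626×10⁻³⁴ J·s)(3×10⁸ m/s) / (330.3×10⁻⁹ m)
E = 3.7537 eV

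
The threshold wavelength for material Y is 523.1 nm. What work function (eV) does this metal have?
2.37 eV

At the threshold wavelength, photon energy equals work function:
φ = hc/λ₀

Calculating:
φ = (6.626×10⁻³⁴ J·s)(3×10⁸ m/s) / (523.1×10⁻⁹ m)
φ = 2.37 eV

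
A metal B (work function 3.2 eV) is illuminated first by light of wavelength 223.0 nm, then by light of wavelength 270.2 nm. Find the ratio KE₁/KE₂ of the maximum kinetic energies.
1.6994

Using Einstein's equation: KE_max = hc/λ - φ

For λ₁ = 223.0 nm:
E₁ = hc/λ₁ = 5.5598 eV
KE₁ = E₁ - φ = 5.5598 - 3.2 = 2.3598 eV

For λ₂ = 270.2 nm:
E₂ = hc/λ₂ = 4.5886 eV
KE₂ = E₂ - φ = 4.5886 - 3.2 = 1.3886 eV

Ratio: KE₁/KE₂ = 2.3598/1.3886 = 1.6994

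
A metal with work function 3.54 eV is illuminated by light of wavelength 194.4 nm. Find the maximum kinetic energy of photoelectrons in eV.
2.8378 eV

Using Einstein's photoelectric equation: KE_max = hf - φ = hc/λ - φ

First, calculate the photon energy:
E_photon = hc/λ = (6.626×10⁻³⁴ J·s)(3×10⁸ m/s) / (194.4×10⁻⁹ m)
E_photon = 6.3778 eV

Then, the maximum kinetic energy:
KE_max = E_photon - φ = 6.3778 eV - 3.54 eV = 2.8378 eV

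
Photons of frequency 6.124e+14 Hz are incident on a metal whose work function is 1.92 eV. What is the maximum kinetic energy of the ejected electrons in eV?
0.6127 eV

Using Einstein's photoelectric equation: KE_max = hf - φ

First, calculate the photon energy:
E_photon = hf = (6.626×10⁻³⁴ J·s)(6.124e+14 Hz)
E_photon = 2.5327 eV

Then, the maximum kinetic energy:
KE_max = E_photon - φ = 2.5327 eV - 1.92 eV = 0.6127 eV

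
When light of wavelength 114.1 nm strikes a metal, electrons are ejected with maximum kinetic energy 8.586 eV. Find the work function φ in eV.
2.28 eV

From Einstein's photoelectric equation: KE_max = hf - φ = hc/λ - φ

Rearranging for φ:
φ = hc/λ - KE_max

Calculate photon energy:
E_photon = hc/λ = 10.8663 eV

Therefore:
φ = 10.8663 - 8.586 = 2.28 eV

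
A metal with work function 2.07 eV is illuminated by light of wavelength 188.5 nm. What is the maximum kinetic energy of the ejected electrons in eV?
4.5074 eV

Using Einstein's photoelectric equation: KE_max = hf - φ = hc/λ - φ

First, calculate the photon energy:
E_photon = hc/λ = (6.626×10⁻³⁴ J·s)(3×10⁸ m/s) / (188.5×10⁻⁹ m)
E_photon = 6.5774 eV

Then, the maximum kinetic energy:
KE_max = E_photon - φ = 6.5774 eV - 2.07 eV = 4.5074 eV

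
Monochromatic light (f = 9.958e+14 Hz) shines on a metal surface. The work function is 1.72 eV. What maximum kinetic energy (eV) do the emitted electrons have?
2.3983 eV

Using Einstein's photoelectric equation: KE_max = hf - φ

First, calculate the photon energy:
E_photon = hf = (6.626×10⁻³⁴ J·s)(9.958e+14 Hz)
E_photon = 4.1183 eV

Then, the maximum kinetic energy:
KE_max = E_photon - φ = 4.1183 eV - 1.72 eV = 2.3983 eV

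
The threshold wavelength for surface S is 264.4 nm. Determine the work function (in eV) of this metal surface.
4.69 eV

At the threshold wavelength, photon energy equals work function:
φ = hc/λ₀

Calculating:
φ = (6.626×10⁻³⁴ J·s)(3×10⁸ m/s) / (264.4×10⁻⁹ m)
φ = 4.69 eV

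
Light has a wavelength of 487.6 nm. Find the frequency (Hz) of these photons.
6.1483e+14 Hz

Using the wave equation: c = fλ

Solving for frequency:
f = c/λ = (3×10⁸ m/s) / (487.6×10⁻⁹ m)
f = 6.1483e+14 Hz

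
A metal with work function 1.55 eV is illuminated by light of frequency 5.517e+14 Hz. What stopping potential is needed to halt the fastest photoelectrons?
0.7316 V

The stopping potential V_s satisfies: eV_s = KE_max

First, find KE_max using Einstein's equation:
E_photon = hf = (6.626×10⁻³⁴ J·s)(5.517e+14 Hz) = 2.2816 eV
KE_max = E_photon - φ = 2.2816 - 1.55 = 0.7316 eV

Since eV_s = KE_max:
V_s = KE_max/e = 0.7316 V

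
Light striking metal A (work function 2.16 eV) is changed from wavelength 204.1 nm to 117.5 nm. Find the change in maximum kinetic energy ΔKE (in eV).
4.4772 eV

Using Einstein's equation: KE_max = hc/λ - φ

For λ₁ = 204.1 nm:
KE₁ = hc/λ₁ - φ = 6.0747 - 2.16 = 3.9147 eV

For λ₂ = 117.5 nm:
KE₂ = hc/λ₂ - φ = 10.5518 - 2.16 = 8.3918 eV

Change in KE:
ΔKE = KE₂ - KE₁ = 8.3918 - 3.9147 = 4.4772 eV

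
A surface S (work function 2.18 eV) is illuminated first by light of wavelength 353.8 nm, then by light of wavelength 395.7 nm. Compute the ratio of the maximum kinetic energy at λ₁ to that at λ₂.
1.3893

Using Einstein's equation: KE_max = hc/λ - φ

For λ₁ = 353.8 nm:
E₁ = hc/λ₁ = 3.5044 eV
KE₁ = E₁ - φ = 3.5044 - 2.18 = 1.3244 eV

For λ₂ = 395.7 nm:
E₂ = hc/λ₂ = 3.1333 eV
KE₂ = E₂ - φ = 3.1333 - 2.18 = 0.9533 eV

Ratio: KE₁/KE₂ = 1.3244/0.9533 = 1.3893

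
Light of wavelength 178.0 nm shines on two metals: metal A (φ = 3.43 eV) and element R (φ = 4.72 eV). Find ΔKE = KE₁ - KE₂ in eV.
1.2900 eV

Using KE_max = hc/λ - φ for each metal:

Photon energy: E = hc/λ = 6.9654 eV

For metal A (φ₁ = 3.43 eV):
KE₁ = E - φ₁ = 6.9654 - 3.43 = 3.5354 eV

For element R (φ₂ = 4.72 eV):
KE₂ = E - φ₂ = 6.9654 - 4.72 = 2.2454 eV

Difference:
ΔKE = KE₁ - KE₂ = 3.5354 - 2.2454 = 1.2900 eV

Note: The difference equals the difference in work functions: 4.72 - 3.43 = 1.29 eV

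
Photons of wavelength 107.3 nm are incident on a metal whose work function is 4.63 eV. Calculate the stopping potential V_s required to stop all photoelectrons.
6.9249 V

The stopping potential V_s satisfies: eV_s = KE_max

First, find KE_max using Einstein's equation:
E_photon = hc/λ = 11.5549 eV
KE_max = E_photon - φ = 11.5549 - 4.63 = 6.9249 eV

Since eV_s = KE_max:
V_s = KE_max/e = 6.9249 V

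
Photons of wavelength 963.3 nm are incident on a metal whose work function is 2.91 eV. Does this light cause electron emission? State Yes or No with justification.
No

For photoemission, the photon energy must exceed the work function.

Photon energy: E = hc/λ = 1.2871 eV
Work function: φ = 2.91 eV

Since E_photon (1.2871 eV) < φ (2.91 eV), photoemission will NOT occur.
The threshold wavelength is λ₀ = hc/φ = 426.1 nm.
Since 963.3 nm > 426.1 nm, the photons lack sufficient energy.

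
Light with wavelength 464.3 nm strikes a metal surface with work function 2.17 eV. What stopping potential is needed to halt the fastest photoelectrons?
0.5003 V

The stopping potential V_s satisfies: eV_s = KE_max

First, find KE_max using Einstein's equation:
E_photon = hc/λ = 2.6703 eV
KE_max = E_photon - φ = 2.6703 - 2.17 = 0.5003 eV

Since eV_s = KE_max:
V_s = KE_max/e = 0.5003 V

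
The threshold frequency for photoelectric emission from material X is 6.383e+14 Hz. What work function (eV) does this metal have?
2.64 eV

At the threshold frequency, photon energy equals work function:
φ = hf₀

Calculating:
φ = (6.626×10⁻³⁴ J·s)(6.383e+14 Hz)
φ = 2.64 eV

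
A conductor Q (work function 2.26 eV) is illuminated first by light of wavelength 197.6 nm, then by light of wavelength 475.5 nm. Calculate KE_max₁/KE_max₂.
11.5542

Using Einstein's equation: KE_max = hc/λ - φ

For λ₁ = 197.6 nm:
E₁ = hc/λ₁ = 6.2745 eV
KE₁ = E₁ - φ = 6.2745 - 2.26 = 4.0145 eV

For λ₂ = 475.5 nm:
E₂ = hc/λ₂ = 2.6074 eV
KE₂ = E₂ - φ = 2.6074 - 2.26 = 0.3474 eV

Ratio: KE₁/KE₂ = 4.0145/0.3474 = 11.5542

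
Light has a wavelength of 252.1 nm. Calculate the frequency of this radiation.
1.1892e+15 Hz

Using the wave equation: c = fλ

Solving for frequency:
f = c/λ = (3×10⁸ m/s) / (252.1×10⁻⁹ m)
f = 1.1892e+15 Hz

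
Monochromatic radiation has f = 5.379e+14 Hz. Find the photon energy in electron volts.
2.2246 eV

Using E = hf:

E = hf = (6.626×10⁻³⁴ J·s)(5.379e+14 Hz)
E = 2.2246 eV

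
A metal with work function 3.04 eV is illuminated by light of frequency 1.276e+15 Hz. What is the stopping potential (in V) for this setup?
2.2371 V

The stopping potential V_s satisfies: eV_s = KE_max

First, find KE_max using Einstein's equation:
E_photon = hf = (6.626×10⁻³⁴ J·s)(1.276e+15 Hz) = 5.2771 eV
KE_max = E_photon - φ = 5.2771 - 3.04 = 2.2371 eV

Since eV_s = KE_max:
V_s = KE_max/e = 2.2371 V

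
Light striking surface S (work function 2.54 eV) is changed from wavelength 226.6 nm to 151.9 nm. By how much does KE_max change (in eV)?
2.6907 eV

Using Einstein's equation: KE_max = hc/λ - φ

For λ₁ = 226.6 nm:
KE₁ = hc/λ₁ - φ = 5.4715 - 2.54 = 2.9315 eV

For λ₂ = 151.9 nm:
KE₂ = hc/λ₂ - φ = 8.1622 - 2.54 = 5.6222 eV

Change in KE:
ΔKE = KE₂ - KE₁ = 5.6222 - 2.9315 = 2.6907 eV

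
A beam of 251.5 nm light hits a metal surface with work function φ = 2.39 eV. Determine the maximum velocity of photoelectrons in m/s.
9.4520e+05 m/s

First, find the maximum kinetic energy:
E_photon = hc/λ = 4.9298 eV
KE_max = E_photon - φ = 4.9298 - 2.39 = 2.5398 eV

Convert to Joules: KE_max = 2.5398 × 1.602×10⁻¹⁹ J = 4.0692e-19 J

Then use KE = ½mv² to find velocity:
v = √(2·KE/m) = √(2 × 4.0692e-19 J / 9.109e-31 kg)
v = 9.4520e+05 m/s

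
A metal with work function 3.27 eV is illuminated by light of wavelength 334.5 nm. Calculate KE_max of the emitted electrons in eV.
0.4366 eV

Using Einstein's photoelectric equation: KE_max = hf - φ = hc/λ - φ

First, calculate the photon energy:
E_photon = hc/λ = (6.626×10⁻³⁴ J·s)(3×10⁸ m/s) / (334.5×10⁻⁹ m)
E_photon = 3.7066 eV

Then, the maximum kinetic energy:
KE_max = E_photon - φ = 3.7066 eV - 3.27 eV = 0.4366 eV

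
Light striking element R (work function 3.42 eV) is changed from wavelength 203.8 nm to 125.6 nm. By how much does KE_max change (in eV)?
3.7877 eV

Using Einstein's equation: KE_max = hc/λ - φ

For λ₁ = 203.8 nm:
KE₁ = hc/λ₁ - φ = 6.0836 - 3.42 = 2.6636 eV

For λ₂ = 125.6 nm:
KE₂ = hc/λ₂ - φ = 9.8714 - 3.42 = 6.4514 eV

Change in KE:
ΔKE = KE₂ - KE₁ = 6.4514 - 2.6636 = 3.7877 eV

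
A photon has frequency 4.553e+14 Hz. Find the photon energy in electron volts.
1.8830 eV

Using E = hf:

E = hf = (6.626×10⁻³⁴ J·s)(4.553e+14 Hz)
E = 1.8830 eV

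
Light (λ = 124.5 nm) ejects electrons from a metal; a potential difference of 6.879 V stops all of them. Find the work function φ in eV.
3.08 eV

The stopping potential gives the maximum kinetic energy: KE_max = eV_s = 6.879 eV

From Einstein's photoelectric equation: KE_max = hc/λ - φ
Rearranging: φ = hc/λ - KE_max

Calculate photon energy:
E_photon = hc/λ = (6.626×10⁻³⁴ J·s)(3×10⁸ m/s) / (124.5×10⁻⁹ m) = 9.9586 eV

Therefore:
φ = 9.9586 - 6.879 = 3.08 eV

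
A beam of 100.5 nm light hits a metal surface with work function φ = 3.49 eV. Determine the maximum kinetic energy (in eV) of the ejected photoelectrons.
8.8467 eV

Using Einstein's photoelectric equation: KE_max = hf - φ = hc/λ - φ

First, calculate the photon energy:
E_photon = hc/λ = (6.626×10⁻³⁴ J·s)(3×10⁸ m/s) / (100.5×10⁻⁹ m)
E_photon = 12.3367 eV

Then, the maximum kinetic energy:
KE_max = E_photon - φ = 12.3367 eV - 3.49 eV = 8.8467 eV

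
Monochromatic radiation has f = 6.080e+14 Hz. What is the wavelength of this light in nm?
493.08 nm

Using the wave equation: c = fλ

Solving for wavelength:
λ = c/f = (3×10⁸ m/s) / (6.080e+14 Hz)
λ = 493.08 nm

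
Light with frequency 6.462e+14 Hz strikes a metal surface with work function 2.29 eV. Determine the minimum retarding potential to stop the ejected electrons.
0.3825 V

The stopping potential V_s satisfies: eV_s = KE_max

First, find KE_max using Einstein's equation:
E_photon = hf = (6.626×10⁻³⁴ J·s)(6.462e+14 Hz) = 2.6725 eV
KE_max = E_photon - φ = 2.6725 - 2.29 = 0.3825 eV

Since eV_s = KE_max:
V_s = KE_max/e = 0.3825 V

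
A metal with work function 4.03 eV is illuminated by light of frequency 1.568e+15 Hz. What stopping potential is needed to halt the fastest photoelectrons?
2.4547 V

The stopping potential V_s satisfies: eV_s = KE_max

First, find KE_max using Einstein's equation:
E_photon = hf = (6.626×10⁻³⁴ J·s)(1.568e+15 Hz) = 6.4847 eV
KE_max = E_photon - φ = 6.4847 - 4.03 = 2.4547 eV

Since eV_s = KE_max:
V_s = KE_max/e = 2.4547 V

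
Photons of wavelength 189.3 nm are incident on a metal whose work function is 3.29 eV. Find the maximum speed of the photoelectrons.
1.0708e+06 m/s

First, find the maximum kinetic energy:
E_photon = hc/λ = 6.5496 eV
KE_max = E_photon - φ = 6.5496 - 3.29 = 3.2596 eV

Convert to Joules: KE_max = 3.2596 × 1.602×10⁻¹⁹ J = 5.2225e-19 J

Then use KE = ½mv² to find velocity:
v = √(2·KE/m) = √(2 × 5.2225e-19 J / 9.109e-31 kg)
v = 1.0708e+06 m/s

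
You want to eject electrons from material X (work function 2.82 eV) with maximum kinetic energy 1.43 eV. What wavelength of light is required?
291.73 nm

From Einstein's equation: KE_max = hc/λ - φ

Rearranging for λ:
hc/λ = KE_max + φ
λ = hc/(KE_max + φ)

Required photon energy:
E_photon = KE_max + φ = 1.43 + 2.82 = 4.25 eV

Required wavelength:
λ = hc/E_photon = (6.626×10⁻³⁴)(3×10⁸) / (4.25 × 1.602×10⁻¹⁹)
λ = 291.73 nm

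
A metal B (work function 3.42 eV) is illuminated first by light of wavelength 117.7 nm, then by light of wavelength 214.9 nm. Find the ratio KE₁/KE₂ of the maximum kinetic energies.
3.0280

Using Einstein's equation: KE_max = hc/λ - φ

For λ₁ = 117.7 nm:
E₁ = hc/λ₁ = 10.5339 eV
KE₁ = E₁ - φ = 10.5339 - 3.42 = 7.1139 eV

For λ₂ = 214.9 nm:
E₂ = hc/λ₂ = 5.7694 eV
KE₂ = E₂ - φ = 5.7694 - 3.42 = 2.3494 eV

Ratio: KE₁/KE₂ = 7.1139/2.3494 = 3.0280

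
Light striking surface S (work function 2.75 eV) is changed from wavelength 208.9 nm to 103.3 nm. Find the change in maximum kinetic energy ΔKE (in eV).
6.0672 eV

Using Einstein's equation: KE_max = hc/λ - φ

For λ₁ = 208.9 nm:
KE₁ = hc/λ₁ - φ = 5.9351 - 2.75 = 3.1851 eV

For λ₂ = 103.3 nm:
KE₂ = hc/λ₂ - φ = 12.0023 - 2.75 = 9.2523 eV

Change in KE:
ΔKE = KE₂ - KE₁ = 9.2523 - 3.1851 = 6.0672 eV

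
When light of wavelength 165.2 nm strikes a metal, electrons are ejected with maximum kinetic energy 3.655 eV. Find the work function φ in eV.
3.85 eV

From Einstein's photoelectric equation: KE_max = hf - φ = hc/λ - φ

Rearranging for φ:
φ = hc/λ - KE_max

Calculate photon energy:
E_photon = hc/λ = 7.5051 eV

Therefore:
φ = 7.5051 - 3.655 = 3.85 eV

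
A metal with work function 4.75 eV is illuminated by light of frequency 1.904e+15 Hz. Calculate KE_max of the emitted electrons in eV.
3.1243 eV

Using Einstein's photoelectric equation: KE_max = hf - φ

First, calculate the photon energy:
E_photon = hf = (6.626×10⁻³⁴ J·s)(1.904e+15 Hz)
E_photon = 7.8743 eV

Then, the maximum kinetic energy:
KE_max = E_photon - φ = 7.8743 eV - 4.75 eV = 3.1243 eV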